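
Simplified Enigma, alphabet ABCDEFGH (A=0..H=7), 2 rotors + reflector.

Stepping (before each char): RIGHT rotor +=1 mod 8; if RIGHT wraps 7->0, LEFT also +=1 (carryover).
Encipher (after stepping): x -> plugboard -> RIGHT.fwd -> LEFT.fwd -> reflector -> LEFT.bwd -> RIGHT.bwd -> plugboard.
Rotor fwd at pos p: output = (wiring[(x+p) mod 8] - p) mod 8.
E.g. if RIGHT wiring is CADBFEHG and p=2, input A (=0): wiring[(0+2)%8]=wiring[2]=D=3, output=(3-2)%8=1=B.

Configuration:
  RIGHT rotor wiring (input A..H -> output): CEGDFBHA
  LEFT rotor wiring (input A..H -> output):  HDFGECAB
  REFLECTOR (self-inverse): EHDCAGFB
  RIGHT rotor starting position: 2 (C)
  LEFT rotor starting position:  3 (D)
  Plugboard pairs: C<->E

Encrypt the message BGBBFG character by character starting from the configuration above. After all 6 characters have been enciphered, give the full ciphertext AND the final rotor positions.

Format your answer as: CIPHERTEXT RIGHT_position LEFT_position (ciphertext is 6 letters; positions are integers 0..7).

Answer: GAFAEB 0 4

Derivation:
Char 1 ('B'): step: R->3, L=3; B->plug->B->R->C->L->H->refl->B->L'->B->R'->G->plug->G
Char 2 ('G'): step: R->4, L=3; G->plug->G->R->C->L->H->refl->B->L'->B->R'->A->plug->A
Char 3 ('B'): step: R->5, L=3; B->plug->B->R->C->L->H->refl->B->L'->B->R'->F->plug->F
Char 4 ('B'): step: R->6, L=3; B->plug->B->R->C->L->H->refl->B->L'->B->R'->A->plug->A
Char 5 ('F'): step: R->7, L=3; F->plug->F->R->G->L->A->refl->E->L'->F->R'->C->plug->E
Char 6 ('G'): step: R->0, L->4 (L advanced); G->plug->G->R->H->L->C->refl->D->L'->E->R'->B->plug->B
Final: ciphertext=GAFAEB, RIGHT=0, LEFT=4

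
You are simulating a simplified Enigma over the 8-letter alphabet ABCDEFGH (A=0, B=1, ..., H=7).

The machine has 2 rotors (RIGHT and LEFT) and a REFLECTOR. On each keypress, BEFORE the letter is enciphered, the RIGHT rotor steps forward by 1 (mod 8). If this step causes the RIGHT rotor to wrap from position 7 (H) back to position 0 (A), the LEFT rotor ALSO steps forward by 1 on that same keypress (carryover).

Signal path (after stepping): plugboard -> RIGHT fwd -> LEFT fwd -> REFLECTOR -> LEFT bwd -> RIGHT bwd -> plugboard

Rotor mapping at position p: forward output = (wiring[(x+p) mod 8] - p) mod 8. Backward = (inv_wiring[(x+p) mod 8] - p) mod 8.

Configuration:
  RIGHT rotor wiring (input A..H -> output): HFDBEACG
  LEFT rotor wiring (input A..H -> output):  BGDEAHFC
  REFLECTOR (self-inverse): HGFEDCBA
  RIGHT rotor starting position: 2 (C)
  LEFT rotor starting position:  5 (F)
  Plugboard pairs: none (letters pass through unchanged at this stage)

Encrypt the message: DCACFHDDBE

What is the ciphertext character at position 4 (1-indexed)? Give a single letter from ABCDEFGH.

Char 1 ('D'): step: R->3, L=5; D->plug->D->R->H->L->D->refl->E->L'->D->R'->E->plug->E
Char 2 ('C'): step: R->4, L=5; C->plug->C->R->G->L->H->refl->A->L'->B->R'->F->plug->F
Char 3 ('A'): step: R->5, L=5; A->plug->A->R->D->L->E->refl->D->L'->H->R'->H->plug->H
Char 4 ('C'): step: R->6, L=5; C->plug->C->R->B->L->A->refl->H->L'->G->R'->G->plug->G

G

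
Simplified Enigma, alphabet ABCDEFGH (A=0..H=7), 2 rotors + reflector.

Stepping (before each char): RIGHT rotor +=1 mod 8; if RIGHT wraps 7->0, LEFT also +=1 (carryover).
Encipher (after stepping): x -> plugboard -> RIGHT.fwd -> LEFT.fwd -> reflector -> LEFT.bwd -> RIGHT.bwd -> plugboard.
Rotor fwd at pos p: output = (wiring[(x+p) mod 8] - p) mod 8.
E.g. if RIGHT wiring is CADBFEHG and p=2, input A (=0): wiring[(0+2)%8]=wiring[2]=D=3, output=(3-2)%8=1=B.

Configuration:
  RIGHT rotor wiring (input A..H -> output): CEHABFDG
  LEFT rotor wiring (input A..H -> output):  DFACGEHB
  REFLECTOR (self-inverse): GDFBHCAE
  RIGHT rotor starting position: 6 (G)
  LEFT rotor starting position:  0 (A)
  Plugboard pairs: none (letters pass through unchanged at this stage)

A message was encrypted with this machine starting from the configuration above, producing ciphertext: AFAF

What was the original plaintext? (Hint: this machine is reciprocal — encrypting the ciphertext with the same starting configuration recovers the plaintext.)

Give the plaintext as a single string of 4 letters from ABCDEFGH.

Char 1 ('A'): step: R->7, L=0; A->plug->A->R->H->L->B->refl->D->L'->A->R'->D->plug->D
Char 2 ('F'): step: R->0, L->1 (L advanced); F->plug->F->R->F->L->G->refl->A->L'->G->R'->H->plug->H
Char 3 ('A'): step: R->1, L=1; A->plug->A->R->D->L->F->refl->C->L'->H->R'->C->plug->C
Char 4 ('F'): step: R->2, L=1; F->plug->F->R->E->L->D->refl->B->L'->C->R'->H->plug->H

Answer: DHCH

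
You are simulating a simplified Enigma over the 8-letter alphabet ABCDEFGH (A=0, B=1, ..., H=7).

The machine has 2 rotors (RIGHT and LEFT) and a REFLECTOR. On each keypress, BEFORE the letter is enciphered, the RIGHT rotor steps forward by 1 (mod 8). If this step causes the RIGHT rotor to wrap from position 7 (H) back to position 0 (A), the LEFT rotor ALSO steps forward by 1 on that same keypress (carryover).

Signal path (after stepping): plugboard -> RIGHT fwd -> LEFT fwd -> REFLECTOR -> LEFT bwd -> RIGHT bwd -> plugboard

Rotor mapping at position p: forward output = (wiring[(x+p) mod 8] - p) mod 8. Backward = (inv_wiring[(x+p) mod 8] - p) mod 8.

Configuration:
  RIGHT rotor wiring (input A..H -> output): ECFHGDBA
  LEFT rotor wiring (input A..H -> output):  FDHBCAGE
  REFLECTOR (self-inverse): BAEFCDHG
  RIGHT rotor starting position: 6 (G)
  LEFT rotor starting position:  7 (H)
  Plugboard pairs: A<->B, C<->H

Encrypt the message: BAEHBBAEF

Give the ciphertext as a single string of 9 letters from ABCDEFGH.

Answer: FEHEGFDDG

Derivation:
Char 1 ('B'): step: R->7, L=7; B->plug->A->R->B->L->G->refl->H->L'->H->R'->F->plug->F
Char 2 ('A'): step: R->0, L->0 (L advanced); A->plug->B->R->C->L->H->refl->G->L'->G->R'->E->plug->E
Char 3 ('E'): step: R->1, L=0; E->plug->E->R->C->L->H->refl->G->L'->G->R'->C->plug->H
Char 4 ('H'): step: R->2, L=0; H->plug->C->R->E->L->C->refl->E->L'->H->R'->E->plug->E
Char 5 ('B'): step: R->3, L=0; B->plug->A->R->E->L->C->refl->E->L'->H->R'->G->plug->G
Char 6 ('B'): step: R->4, L=0; B->plug->A->R->C->L->H->refl->G->L'->G->R'->F->plug->F
Char 7 ('A'): step: R->5, L=0; A->plug->B->R->E->L->C->refl->E->L'->H->R'->D->plug->D
Char 8 ('E'): step: R->6, L=0; E->plug->E->R->H->L->E->refl->C->L'->E->R'->D->plug->D
Char 9 ('F'): step: R->7, L=0; F->plug->F->R->H->L->E->refl->C->L'->E->R'->G->plug->G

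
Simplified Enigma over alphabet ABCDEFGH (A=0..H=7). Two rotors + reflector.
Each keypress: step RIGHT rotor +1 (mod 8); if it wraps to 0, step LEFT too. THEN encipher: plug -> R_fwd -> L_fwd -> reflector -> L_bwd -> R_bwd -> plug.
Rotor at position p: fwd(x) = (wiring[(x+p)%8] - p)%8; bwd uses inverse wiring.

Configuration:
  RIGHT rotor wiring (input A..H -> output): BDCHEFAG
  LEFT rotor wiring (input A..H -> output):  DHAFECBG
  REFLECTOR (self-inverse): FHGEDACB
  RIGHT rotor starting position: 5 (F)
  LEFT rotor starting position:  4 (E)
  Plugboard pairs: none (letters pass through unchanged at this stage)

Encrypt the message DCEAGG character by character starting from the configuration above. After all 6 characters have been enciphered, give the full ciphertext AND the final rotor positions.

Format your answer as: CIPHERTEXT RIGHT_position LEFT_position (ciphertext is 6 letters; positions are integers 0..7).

Char 1 ('D'): step: R->6, L=4; D->plug->D->R->F->L->D->refl->E->L'->G->R'->G->plug->G
Char 2 ('C'): step: R->7, L=4; C->plug->C->R->E->L->H->refl->B->L'->H->R'->A->plug->A
Char 3 ('E'): step: R->0, L->5 (L advanced); E->plug->E->R->E->L->C->refl->G->L'->D->R'->B->plug->B
Char 4 ('A'): step: R->1, L=5; A->plug->A->R->C->L->B->refl->H->L'->H->R'->F->plug->F
Char 5 ('G'): step: R->2, L=5; G->plug->G->R->H->L->H->refl->B->L'->C->R'->C->plug->C
Char 6 ('G'): step: R->3, L=5; G->plug->G->R->A->L->F->refl->A->L'->G->R'->F->plug->F
Final: ciphertext=GABFCF, RIGHT=3, LEFT=5

Answer: GABFCF 3 5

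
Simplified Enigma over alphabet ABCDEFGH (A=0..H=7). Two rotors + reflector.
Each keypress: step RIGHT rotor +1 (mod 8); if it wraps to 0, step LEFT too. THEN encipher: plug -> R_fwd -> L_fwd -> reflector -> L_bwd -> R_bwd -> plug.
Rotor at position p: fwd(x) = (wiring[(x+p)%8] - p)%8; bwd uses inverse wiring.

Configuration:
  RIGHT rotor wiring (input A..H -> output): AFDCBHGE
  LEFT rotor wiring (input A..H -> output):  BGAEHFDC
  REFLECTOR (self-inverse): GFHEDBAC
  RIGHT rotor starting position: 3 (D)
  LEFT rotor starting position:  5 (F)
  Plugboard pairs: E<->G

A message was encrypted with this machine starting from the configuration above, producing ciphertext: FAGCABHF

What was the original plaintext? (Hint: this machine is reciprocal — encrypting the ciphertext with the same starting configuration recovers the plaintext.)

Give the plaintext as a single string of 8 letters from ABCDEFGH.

Char 1 ('F'): step: R->4, L=5; F->plug->F->R->B->L->G->refl->A->L'->A->R'->D->plug->D
Char 2 ('A'): step: R->5, L=5; A->plug->A->R->C->L->F->refl->B->L'->E->R'->H->plug->H
Char 3 ('G'): step: R->6, L=5; G->plug->E->R->F->L->D->refl->E->L'->D->R'->G->plug->E
Char 4 ('C'): step: R->7, L=5; C->plug->C->R->G->L->H->refl->C->L'->H->R'->H->plug->H
Char 5 ('A'): step: R->0, L->6 (L advanced); A->plug->A->R->A->L->F->refl->B->L'->G->R'->G->plug->E
Char 6 ('B'): step: R->1, L=6; B->plug->B->R->C->L->D->refl->E->L'->B->R'->C->plug->C
Char 7 ('H'): step: R->2, L=6; H->plug->H->R->D->L->A->refl->G->L'->F->R'->D->plug->D
Char 8 ('F'): step: R->3, L=6; F->plug->F->R->F->L->G->refl->A->L'->D->R'->D->plug->D

Answer: DHEHECDD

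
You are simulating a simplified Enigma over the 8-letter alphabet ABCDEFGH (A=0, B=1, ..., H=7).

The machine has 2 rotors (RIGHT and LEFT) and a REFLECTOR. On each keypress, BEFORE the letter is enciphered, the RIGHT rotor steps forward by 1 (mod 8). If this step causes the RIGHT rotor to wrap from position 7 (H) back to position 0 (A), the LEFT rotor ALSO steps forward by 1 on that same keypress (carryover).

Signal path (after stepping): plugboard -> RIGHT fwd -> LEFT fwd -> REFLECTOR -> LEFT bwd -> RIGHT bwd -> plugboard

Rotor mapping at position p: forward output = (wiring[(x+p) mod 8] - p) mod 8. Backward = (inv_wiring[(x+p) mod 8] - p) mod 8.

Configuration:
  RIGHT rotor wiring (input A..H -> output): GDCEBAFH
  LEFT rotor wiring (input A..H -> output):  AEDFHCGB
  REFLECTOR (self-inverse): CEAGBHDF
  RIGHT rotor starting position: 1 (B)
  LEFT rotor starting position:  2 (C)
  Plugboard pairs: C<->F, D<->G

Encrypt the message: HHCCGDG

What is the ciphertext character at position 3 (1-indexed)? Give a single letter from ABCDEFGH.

Char 1 ('H'): step: R->2, L=2; H->plug->H->R->B->L->D->refl->G->L'->G->R'->D->plug->G
Char 2 ('H'): step: R->3, L=2; H->plug->H->R->H->L->C->refl->A->L'->D->R'->F->plug->C
Char 3 ('C'): step: R->4, L=2; C->plug->F->R->H->L->C->refl->A->L'->D->R'->D->plug->G

G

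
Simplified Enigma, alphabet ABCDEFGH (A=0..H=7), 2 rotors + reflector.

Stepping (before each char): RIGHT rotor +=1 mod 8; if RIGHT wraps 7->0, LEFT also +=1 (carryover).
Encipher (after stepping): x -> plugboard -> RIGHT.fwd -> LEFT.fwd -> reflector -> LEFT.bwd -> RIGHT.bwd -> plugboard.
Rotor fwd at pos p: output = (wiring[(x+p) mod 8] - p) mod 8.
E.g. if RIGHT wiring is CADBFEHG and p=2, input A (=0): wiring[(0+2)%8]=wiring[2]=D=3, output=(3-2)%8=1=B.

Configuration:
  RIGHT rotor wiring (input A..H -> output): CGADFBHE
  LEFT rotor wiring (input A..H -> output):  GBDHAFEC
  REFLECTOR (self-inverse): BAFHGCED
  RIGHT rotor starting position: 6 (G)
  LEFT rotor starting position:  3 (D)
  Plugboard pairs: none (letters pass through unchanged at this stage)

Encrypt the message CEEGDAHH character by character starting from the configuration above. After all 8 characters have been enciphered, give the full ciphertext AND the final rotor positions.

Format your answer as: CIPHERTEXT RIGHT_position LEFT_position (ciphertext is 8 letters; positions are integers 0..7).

Answer: BHGCHFFD 6 4

Derivation:
Char 1 ('C'): step: R->7, L=3; C->plug->C->R->H->L->A->refl->B->L'->D->R'->B->plug->B
Char 2 ('E'): step: R->0, L->4 (L advanced); E->plug->E->R->F->L->F->refl->C->L'->E->R'->H->plug->H
Char 3 ('E'): step: R->1, L=4; E->plug->E->R->A->L->E->refl->G->L'->D->R'->G->plug->G
Char 4 ('G'): step: R->2, L=4; G->plug->G->R->A->L->E->refl->G->L'->D->R'->C->plug->C
Char 5 ('D'): step: R->3, L=4; D->plug->D->R->E->L->C->refl->F->L'->F->R'->H->plug->H
Char 6 ('A'): step: R->4, L=4; A->plug->A->R->B->L->B->refl->A->L'->C->R'->F->plug->F
Char 7 ('H'): step: R->5, L=4; H->plug->H->R->A->L->E->refl->G->L'->D->R'->F->plug->F
Char 8 ('H'): step: R->6, L=4; H->plug->H->R->D->L->G->refl->E->L'->A->R'->D->plug->D
Final: ciphertext=BHGCHFFD, RIGHT=6, LEFT=4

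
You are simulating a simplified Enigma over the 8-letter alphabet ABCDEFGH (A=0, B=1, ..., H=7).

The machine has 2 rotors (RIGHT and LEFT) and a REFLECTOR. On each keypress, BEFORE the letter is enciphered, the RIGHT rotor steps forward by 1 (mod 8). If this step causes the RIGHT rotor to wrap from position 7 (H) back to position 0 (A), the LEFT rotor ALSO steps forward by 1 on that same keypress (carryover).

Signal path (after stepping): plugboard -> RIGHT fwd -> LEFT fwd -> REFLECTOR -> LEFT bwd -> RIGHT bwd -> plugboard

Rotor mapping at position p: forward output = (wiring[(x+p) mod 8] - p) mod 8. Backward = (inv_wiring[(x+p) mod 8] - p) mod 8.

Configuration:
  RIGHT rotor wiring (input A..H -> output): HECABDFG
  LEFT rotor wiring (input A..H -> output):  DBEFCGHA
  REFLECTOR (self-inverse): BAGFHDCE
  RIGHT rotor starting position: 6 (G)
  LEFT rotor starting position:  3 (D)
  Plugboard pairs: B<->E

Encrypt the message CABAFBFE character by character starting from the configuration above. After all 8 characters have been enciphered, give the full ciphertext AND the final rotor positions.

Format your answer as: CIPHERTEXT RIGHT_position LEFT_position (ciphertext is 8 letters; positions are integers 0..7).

Char 1 ('C'): step: R->7, L=3; C->plug->C->R->F->L->A->refl->B->L'->H->R'->A->plug->A
Char 2 ('A'): step: R->0, L->4 (L advanced); A->plug->A->R->H->L->B->refl->A->L'->G->R'->H->plug->H
Char 3 ('B'): step: R->1, L=4; B->plug->E->R->C->L->D->refl->F->L'->F->R'->G->plug->G
Char 4 ('A'): step: R->2, L=4; A->plug->A->R->A->L->G->refl->C->L'->B->R'->D->plug->D
Char 5 ('F'): step: R->3, L=4; F->plug->F->R->E->L->H->refl->E->L'->D->R'->E->plug->B
Char 6 ('B'): step: R->4, L=4; B->plug->E->R->D->L->E->refl->H->L'->E->R'->H->plug->H
Char 7 ('F'): step: R->5, L=4; F->plug->F->R->F->L->F->refl->D->L'->C->R'->D->plug->D
Char 8 ('E'): step: R->6, L=4; E->plug->B->R->A->L->G->refl->C->L'->B->R'->C->plug->C
Final: ciphertext=AHGDBHDC, RIGHT=6, LEFT=4

Answer: AHGDBHDC 6 4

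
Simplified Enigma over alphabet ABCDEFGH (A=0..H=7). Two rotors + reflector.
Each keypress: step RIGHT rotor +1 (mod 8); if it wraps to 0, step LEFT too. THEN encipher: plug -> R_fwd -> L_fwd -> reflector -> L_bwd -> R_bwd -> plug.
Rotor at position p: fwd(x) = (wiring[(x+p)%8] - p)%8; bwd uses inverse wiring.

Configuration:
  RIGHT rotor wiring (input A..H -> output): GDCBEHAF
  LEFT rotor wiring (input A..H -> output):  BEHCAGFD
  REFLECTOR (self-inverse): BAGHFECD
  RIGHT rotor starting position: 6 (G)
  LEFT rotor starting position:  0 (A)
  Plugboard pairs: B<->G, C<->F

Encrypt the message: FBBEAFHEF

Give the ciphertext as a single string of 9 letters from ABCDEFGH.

Char 1 ('F'): step: R->7, L=0; F->plug->C->R->E->L->A->refl->B->L'->A->R'->G->plug->B
Char 2 ('B'): step: R->0, L->1 (L advanced); B->plug->G->R->A->L->D->refl->H->L'->D->R'->B->plug->G
Char 3 ('B'): step: R->1, L=1; B->plug->G->R->E->L->F->refl->E->L'->F->R'->H->plug->H
Char 4 ('E'): step: R->2, L=1; E->plug->E->R->G->L->C->refl->G->L'->B->R'->H->plug->H
Char 5 ('A'): step: R->3, L=1; A->plug->A->R->G->L->C->refl->G->L'->B->R'->B->plug->G
Char 6 ('F'): step: R->4, L=1; F->plug->C->R->E->L->F->refl->E->L'->F->R'->H->plug->H
Char 7 ('H'): step: R->5, L=1; H->plug->H->R->H->L->A->refl->B->L'->C->R'->A->plug->A
Char 8 ('E'): step: R->6, L=1; E->plug->E->R->E->L->F->refl->E->L'->F->R'->D->plug->D
Char 9 ('F'): step: R->7, L=1; F->plug->C->R->E->L->F->refl->E->L'->F->R'->F->plug->C

Answer: BGHHGHADC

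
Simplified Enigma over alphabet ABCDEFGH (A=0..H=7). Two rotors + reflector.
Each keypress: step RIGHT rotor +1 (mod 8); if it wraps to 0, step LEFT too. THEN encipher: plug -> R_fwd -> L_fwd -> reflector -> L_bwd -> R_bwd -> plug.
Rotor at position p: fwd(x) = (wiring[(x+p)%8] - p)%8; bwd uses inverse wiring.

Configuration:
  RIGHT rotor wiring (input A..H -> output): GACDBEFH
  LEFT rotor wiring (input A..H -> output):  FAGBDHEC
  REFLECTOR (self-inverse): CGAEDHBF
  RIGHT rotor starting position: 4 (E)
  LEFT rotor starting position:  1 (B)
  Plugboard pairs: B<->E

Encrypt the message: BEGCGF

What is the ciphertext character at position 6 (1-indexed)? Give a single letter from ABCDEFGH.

Char 1 ('B'): step: R->5, L=1; B->plug->E->R->D->L->C->refl->A->L'->C->R'->C->plug->C
Char 2 ('E'): step: R->6, L=1; E->plug->B->R->B->L->F->refl->H->L'->A->R'->C->plug->C
Char 3 ('G'): step: R->7, L=1; G->plug->G->R->F->L->D->refl->E->L'->H->R'->B->plug->E
Char 4 ('C'): step: R->0, L->2 (L advanced); C->plug->C->R->C->L->B->refl->G->L'->H->R'->H->plug->H
Char 5 ('G'): step: R->1, L=2; G->plug->G->R->G->L->D->refl->E->L'->A->R'->D->plug->D
Char 6 ('F'): step: R->2, L=2; F->plug->F->R->F->L->A->refl->C->L'->E->R'->G->plug->G

G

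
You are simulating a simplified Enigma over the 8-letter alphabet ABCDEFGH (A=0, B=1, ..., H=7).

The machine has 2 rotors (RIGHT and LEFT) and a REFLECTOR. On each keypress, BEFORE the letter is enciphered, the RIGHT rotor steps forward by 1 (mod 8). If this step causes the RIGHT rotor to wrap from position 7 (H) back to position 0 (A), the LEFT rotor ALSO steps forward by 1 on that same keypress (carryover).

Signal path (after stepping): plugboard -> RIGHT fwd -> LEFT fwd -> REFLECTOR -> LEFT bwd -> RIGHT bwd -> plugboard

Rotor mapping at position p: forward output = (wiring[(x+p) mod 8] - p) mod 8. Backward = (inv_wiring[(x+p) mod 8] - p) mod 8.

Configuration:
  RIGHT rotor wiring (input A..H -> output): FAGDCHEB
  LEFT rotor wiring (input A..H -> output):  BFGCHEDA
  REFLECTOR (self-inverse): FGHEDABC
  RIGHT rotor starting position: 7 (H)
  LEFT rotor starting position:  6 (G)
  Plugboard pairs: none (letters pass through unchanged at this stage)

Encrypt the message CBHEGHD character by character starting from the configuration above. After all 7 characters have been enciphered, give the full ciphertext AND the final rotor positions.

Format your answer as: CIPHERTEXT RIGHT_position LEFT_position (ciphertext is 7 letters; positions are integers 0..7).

Char 1 ('C'): step: R->0, L->7 (L advanced); C->plug->C->R->G->L->F->refl->A->L'->F->R'->A->plug->A
Char 2 ('B'): step: R->1, L=7; B->plug->B->R->F->L->A->refl->F->L'->G->R'->E->plug->E
Char 3 ('H'): step: R->2, L=7; H->plug->H->R->G->L->F->refl->A->L'->F->R'->D->plug->D
Char 4 ('E'): step: R->3, L=7; E->plug->E->R->G->L->F->refl->A->L'->F->R'->G->plug->G
Char 5 ('G'): step: R->4, L=7; G->plug->G->R->C->L->G->refl->B->L'->A->R'->C->plug->C
Char 6 ('H'): step: R->5, L=7; H->plug->H->R->F->L->A->refl->F->L'->G->R'->G->plug->G
Char 7 ('D'): step: R->6, L=7; D->plug->D->R->C->L->G->refl->B->L'->A->R'->E->plug->E
Final: ciphertext=AEDGCGE, RIGHT=6, LEFT=7

Answer: AEDGCGE 6 7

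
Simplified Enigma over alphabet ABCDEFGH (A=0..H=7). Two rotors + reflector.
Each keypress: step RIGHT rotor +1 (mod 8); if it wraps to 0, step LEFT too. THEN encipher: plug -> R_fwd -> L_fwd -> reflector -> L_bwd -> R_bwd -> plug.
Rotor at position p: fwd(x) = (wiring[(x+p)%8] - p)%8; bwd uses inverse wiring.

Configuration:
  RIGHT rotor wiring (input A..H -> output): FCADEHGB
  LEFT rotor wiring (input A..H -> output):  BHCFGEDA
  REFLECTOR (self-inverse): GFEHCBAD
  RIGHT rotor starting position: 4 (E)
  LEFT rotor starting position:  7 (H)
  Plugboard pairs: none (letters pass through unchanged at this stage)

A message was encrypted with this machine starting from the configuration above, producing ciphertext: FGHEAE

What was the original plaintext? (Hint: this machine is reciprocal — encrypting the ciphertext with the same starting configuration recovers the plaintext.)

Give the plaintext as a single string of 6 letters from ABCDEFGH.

Answer: EADFEF

Derivation:
Char 1 ('F'): step: R->5, L=7; F->plug->F->R->D->L->D->refl->H->L'->F->R'->E->plug->E
Char 2 ('G'): step: R->6, L=7; G->plug->G->R->G->L->F->refl->B->L'->A->R'->A->plug->A
Char 3 ('H'): step: R->7, L=7; H->plug->H->R->H->L->E->refl->C->L'->B->R'->D->plug->D
Char 4 ('E'): step: R->0, L->0 (L advanced); E->plug->E->R->E->L->G->refl->A->L'->H->R'->F->plug->F
Char 5 ('A'): step: R->1, L=0; A->plug->A->R->B->L->H->refl->D->L'->G->R'->E->plug->E
Char 6 ('E'): step: R->2, L=0; E->plug->E->R->E->L->G->refl->A->L'->H->R'->F->plug->F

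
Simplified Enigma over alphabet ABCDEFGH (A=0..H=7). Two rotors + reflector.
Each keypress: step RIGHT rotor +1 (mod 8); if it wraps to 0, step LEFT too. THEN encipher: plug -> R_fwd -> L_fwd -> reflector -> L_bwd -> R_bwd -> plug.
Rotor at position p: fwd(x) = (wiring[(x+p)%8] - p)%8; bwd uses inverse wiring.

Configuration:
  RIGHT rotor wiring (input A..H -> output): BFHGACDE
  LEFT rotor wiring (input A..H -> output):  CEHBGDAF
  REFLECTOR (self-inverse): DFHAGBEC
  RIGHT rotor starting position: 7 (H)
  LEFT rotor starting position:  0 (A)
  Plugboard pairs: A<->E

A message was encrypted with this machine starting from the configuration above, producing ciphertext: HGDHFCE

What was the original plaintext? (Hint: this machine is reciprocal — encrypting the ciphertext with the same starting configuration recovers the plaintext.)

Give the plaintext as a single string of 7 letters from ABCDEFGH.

Answer: BDFBBHH

Derivation:
Char 1 ('H'): step: R->0, L->1 (L advanced); H->plug->H->R->E->L->C->refl->H->L'->F->R'->B->plug->B
Char 2 ('G'): step: R->1, L=1; G->plug->G->R->D->L->F->refl->B->L'->H->R'->D->plug->D
Char 3 ('D'): step: R->2, L=1; D->plug->D->R->A->L->D->refl->A->L'->C->R'->F->plug->F
Char 4 ('H'): step: R->3, L=1; H->plug->H->R->E->L->C->refl->H->L'->F->R'->B->plug->B
Char 5 ('F'): step: R->4, L=1; F->plug->F->R->B->L->G->refl->E->L'->G->R'->B->plug->B
Char 6 ('C'): step: R->5, L=1; C->plug->C->R->H->L->B->refl->F->L'->D->R'->H->plug->H
Char 7 ('E'): step: R->6, L=1; E->plug->A->R->F->L->H->refl->C->L'->E->R'->H->plug->H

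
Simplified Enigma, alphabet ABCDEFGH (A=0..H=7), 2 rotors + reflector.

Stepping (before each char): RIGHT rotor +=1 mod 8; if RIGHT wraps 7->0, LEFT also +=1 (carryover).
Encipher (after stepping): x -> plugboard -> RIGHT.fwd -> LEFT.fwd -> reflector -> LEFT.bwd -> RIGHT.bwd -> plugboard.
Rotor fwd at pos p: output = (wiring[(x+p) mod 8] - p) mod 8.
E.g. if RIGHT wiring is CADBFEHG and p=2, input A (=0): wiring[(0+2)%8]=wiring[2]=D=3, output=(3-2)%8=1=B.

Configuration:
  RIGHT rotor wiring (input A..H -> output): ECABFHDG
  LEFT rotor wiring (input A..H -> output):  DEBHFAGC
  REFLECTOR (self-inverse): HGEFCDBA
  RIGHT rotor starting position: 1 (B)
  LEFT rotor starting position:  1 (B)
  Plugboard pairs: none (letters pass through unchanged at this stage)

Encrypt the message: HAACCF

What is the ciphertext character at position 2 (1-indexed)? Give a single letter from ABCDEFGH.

Char 1 ('H'): step: R->2, L=1; H->plug->H->R->A->L->D->refl->F->L'->F->R'->D->plug->D
Char 2 ('A'): step: R->3, L=1; A->plug->A->R->G->L->B->refl->G->L'->C->R'->B->plug->B

B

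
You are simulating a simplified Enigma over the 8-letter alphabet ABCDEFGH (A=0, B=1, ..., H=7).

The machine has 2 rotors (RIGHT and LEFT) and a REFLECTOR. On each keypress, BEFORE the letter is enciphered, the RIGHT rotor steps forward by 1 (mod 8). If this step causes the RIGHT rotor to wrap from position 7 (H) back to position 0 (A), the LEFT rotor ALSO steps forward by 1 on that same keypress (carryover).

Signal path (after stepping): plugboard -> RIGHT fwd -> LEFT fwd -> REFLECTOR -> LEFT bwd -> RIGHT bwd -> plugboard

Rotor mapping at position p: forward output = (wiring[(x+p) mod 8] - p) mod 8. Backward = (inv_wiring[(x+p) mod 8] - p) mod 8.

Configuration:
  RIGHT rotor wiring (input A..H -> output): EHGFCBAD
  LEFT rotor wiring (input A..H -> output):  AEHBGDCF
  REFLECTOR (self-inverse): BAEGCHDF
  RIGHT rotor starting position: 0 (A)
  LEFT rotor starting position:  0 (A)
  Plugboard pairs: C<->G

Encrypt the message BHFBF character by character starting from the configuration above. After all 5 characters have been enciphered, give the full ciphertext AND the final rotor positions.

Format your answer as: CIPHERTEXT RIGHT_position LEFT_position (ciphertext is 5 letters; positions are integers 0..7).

Answer: GAGGG 5 0

Derivation:
Char 1 ('B'): step: R->1, L=0; B->plug->B->R->F->L->D->refl->G->L'->E->R'->C->plug->G
Char 2 ('H'): step: R->2, L=0; H->plug->H->R->F->L->D->refl->G->L'->E->R'->A->plug->A
Char 3 ('F'): step: R->3, L=0; F->plug->F->R->B->L->E->refl->C->L'->G->R'->C->plug->G
Char 4 ('B'): step: R->4, L=0; B->plug->B->R->F->L->D->refl->G->L'->E->R'->C->plug->G
Char 5 ('F'): step: R->5, L=0; F->plug->F->R->B->L->E->refl->C->L'->G->R'->C->plug->G
Final: ciphertext=GAGGG, RIGHT=5, LEFT=0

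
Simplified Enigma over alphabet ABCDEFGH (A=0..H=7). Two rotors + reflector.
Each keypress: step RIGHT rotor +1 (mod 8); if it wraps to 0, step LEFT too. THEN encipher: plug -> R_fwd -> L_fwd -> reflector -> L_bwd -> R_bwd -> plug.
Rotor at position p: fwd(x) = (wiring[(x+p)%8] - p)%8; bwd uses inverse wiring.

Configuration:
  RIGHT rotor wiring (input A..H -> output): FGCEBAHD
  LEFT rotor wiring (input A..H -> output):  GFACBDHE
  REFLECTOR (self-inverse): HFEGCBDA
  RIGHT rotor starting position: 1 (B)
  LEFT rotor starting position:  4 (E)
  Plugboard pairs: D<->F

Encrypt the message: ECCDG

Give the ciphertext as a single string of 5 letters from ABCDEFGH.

Answer: AEEFA

Derivation:
Char 1 ('E'): step: R->2, L=4; E->plug->E->R->F->L->B->refl->F->L'->A->R'->A->plug->A
Char 2 ('C'): step: R->3, L=4; C->plug->C->R->F->L->B->refl->F->L'->A->R'->E->plug->E
Char 3 ('C'): step: R->4, L=4; C->plug->C->R->D->L->A->refl->H->L'->B->R'->E->plug->E
Char 4 ('D'): step: R->5, L=4; D->plug->F->R->F->L->B->refl->F->L'->A->R'->D->plug->F
Char 5 ('G'): step: R->6, L=4; G->plug->G->R->D->L->A->refl->H->L'->B->R'->A->plug->A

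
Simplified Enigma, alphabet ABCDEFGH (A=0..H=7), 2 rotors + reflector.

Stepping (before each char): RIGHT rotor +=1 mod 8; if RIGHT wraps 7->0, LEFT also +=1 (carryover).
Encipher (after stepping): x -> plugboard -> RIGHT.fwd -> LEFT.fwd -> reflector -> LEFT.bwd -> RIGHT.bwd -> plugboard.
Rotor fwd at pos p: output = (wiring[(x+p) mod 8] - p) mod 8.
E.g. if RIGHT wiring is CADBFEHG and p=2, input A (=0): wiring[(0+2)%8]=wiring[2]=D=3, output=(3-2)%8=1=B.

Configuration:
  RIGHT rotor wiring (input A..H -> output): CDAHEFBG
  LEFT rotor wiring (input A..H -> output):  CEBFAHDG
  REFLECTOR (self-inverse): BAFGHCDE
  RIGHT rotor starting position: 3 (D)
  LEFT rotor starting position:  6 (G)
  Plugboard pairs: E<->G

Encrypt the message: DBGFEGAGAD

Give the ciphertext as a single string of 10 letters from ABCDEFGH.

Char 1 ('D'): step: R->4, L=6; D->plug->D->R->C->L->E->refl->H->L'->F->R'->C->plug->C
Char 2 ('B'): step: R->5, L=6; B->plug->B->R->E->L->D->refl->G->L'->D->R'->F->plug->F
Char 3 ('G'): step: R->6, L=6; G->plug->E->R->C->L->E->refl->H->L'->F->R'->D->plug->D
Char 4 ('F'): step: R->7, L=6; F->plug->F->R->F->L->H->refl->E->L'->C->R'->H->plug->H
Char 5 ('E'): step: R->0, L->7 (L advanced); E->plug->G->R->B->L->D->refl->G->L'->E->R'->E->plug->G
Char 6 ('G'): step: R->1, L=7; G->plug->E->R->E->L->G->refl->D->L'->B->R'->H->plug->H
Char 7 ('A'): step: R->2, L=7; A->plug->A->R->G->L->A->refl->B->L'->F->R'->B->plug->B
Char 8 ('G'): step: R->3, L=7; G->plug->E->R->D->L->C->refl->F->L'->C->R'->C->plug->C
Char 9 ('A'): step: R->4, L=7; A->plug->A->R->A->L->H->refl->E->L'->H->R'->F->plug->F
Char 10 ('D'): step: R->5, L=7; D->plug->D->R->F->L->B->refl->A->L'->G->R'->E->plug->G

Answer: CFDHGHBCFG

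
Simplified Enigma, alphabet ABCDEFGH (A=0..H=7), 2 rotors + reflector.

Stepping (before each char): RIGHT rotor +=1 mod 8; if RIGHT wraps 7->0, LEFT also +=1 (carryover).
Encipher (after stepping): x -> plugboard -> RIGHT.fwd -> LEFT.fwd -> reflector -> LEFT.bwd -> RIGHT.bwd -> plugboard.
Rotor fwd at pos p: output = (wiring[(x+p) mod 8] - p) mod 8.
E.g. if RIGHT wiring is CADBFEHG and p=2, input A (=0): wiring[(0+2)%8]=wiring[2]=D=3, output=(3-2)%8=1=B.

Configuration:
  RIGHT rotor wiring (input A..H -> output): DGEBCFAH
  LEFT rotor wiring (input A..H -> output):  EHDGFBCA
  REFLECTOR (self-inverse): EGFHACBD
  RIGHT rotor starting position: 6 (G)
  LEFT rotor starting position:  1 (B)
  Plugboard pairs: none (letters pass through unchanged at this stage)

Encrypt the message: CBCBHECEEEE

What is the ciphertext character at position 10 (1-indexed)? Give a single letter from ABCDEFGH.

Char 1 ('C'): step: R->7, L=1; C->plug->C->R->H->L->D->refl->H->L'->G->R'->G->plug->G
Char 2 ('B'): step: R->0, L->2 (L advanced); B->plug->B->R->G->L->C->refl->F->L'->H->R'->H->plug->H
Char 3 ('C'): step: R->1, L=2; C->plug->C->R->A->L->B->refl->G->L'->F->R'->A->plug->A
Char 4 ('B'): step: R->2, L=2; B->plug->B->R->H->L->F->refl->C->L'->G->R'->E->plug->E
Char 5 ('H'): step: R->3, L=2; H->plug->H->R->B->L->E->refl->A->L'->E->R'->E->plug->E
Char 6 ('E'): step: R->4, L=2; E->plug->E->R->H->L->F->refl->C->L'->G->R'->A->plug->A
Char 7 ('C'): step: R->5, L=2; C->plug->C->R->C->L->D->refl->H->L'->D->R'->B->plug->B
Char 8 ('E'): step: R->6, L=2; E->plug->E->R->G->L->C->refl->F->L'->H->R'->H->plug->H
Char 9 ('E'): step: R->7, L=2; E->plug->E->R->C->L->D->refl->H->L'->D->R'->F->plug->F
Char 10 ('E'): step: R->0, L->3 (L advanced); E->plug->E->R->C->L->G->refl->B->L'->F->R'->F->plug->F

F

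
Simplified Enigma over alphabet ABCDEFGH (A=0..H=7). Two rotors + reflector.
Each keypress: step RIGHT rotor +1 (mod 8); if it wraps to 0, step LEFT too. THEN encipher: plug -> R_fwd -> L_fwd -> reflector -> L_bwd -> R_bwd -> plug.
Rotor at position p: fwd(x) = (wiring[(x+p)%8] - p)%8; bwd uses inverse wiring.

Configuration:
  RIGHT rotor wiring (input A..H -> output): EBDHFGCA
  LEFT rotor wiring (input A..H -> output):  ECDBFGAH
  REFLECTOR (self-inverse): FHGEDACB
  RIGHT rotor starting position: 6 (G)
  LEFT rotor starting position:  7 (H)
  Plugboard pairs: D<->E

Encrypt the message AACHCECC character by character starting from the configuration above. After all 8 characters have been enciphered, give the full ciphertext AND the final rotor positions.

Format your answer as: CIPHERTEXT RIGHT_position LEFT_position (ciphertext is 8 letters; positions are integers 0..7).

Char 1 ('A'): step: R->7, L=7; A->plug->A->R->B->L->F->refl->A->L'->A->R'->E->plug->D
Char 2 ('A'): step: R->0, L->0 (L advanced); A->plug->A->R->E->L->F->refl->A->L'->G->R'->F->plug->F
Char 3 ('C'): step: R->1, L=0; C->plug->C->R->G->L->A->refl->F->L'->E->R'->D->plug->E
Char 4 ('H'): step: R->2, L=0; H->plug->H->R->H->L->H->refl->B->L'->D->R'->C->plug->C
Char 5 ('C'): step: R->3, L=0; C->plug->C->R->D->L->B->refl->H->L'->H->R'->D->plug->E
Char 6 ('E'): step: R->4, L=0; E->plug->D->R->E->L->F->refl->A->L'->G->R'->C->plug->C
Char 7 ('C'): step: R->5, L=0; C->plug->C->R->D->L->B->refl->H->L'->H->R'->D->plug->E
Char 8 ('C'): step: R->6, L=0; C->plug->C->R->G->L->A->refl->F->L'->E->R'->A->plug->A
Final: ciphertext=DFECECEA, RIGHT=6, LEFT=0

Answer: DFECECEA 6 0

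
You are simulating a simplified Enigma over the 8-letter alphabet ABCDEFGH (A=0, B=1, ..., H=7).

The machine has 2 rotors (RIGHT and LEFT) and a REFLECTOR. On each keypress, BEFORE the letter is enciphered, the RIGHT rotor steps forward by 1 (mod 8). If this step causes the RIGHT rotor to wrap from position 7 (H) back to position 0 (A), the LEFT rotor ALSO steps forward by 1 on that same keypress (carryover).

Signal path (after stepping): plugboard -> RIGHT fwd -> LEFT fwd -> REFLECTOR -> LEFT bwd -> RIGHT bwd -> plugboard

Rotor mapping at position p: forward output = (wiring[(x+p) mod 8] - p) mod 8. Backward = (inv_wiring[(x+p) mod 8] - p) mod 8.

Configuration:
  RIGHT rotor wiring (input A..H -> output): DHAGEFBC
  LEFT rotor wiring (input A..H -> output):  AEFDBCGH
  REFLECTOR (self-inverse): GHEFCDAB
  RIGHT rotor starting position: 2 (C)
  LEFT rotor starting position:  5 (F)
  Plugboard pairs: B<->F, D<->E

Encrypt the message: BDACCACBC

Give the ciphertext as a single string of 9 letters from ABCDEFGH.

Answer: AHBGACAED

Derivation:
Char 1 ('B'): step: R->3, L=5; B->plug->F->R->A->L->F->refl->D->L'->D->R'->A->plug->A
Char 2 ('D'): step: R->4, L=5; D->plug->E->R->H->L->E->refl->C->L'->C->R'->H->plug->H
Char 3 ('A'): step: R->5, L=5; A->plug->A->R->A->L->F->refl->D->L'->D->R'->F->plug->B
Char 4 ('C'): step: R->6, L=5; C->plug->C->R->F->L->A->refl->G->L'->G->R'->G->plug->G
Char 5 ('C'): step: R->7, L=5; C->plug->C->R->A->L->F->refl->D->L'->D->R'->A->plug->A
Char 6 ('A'): step: R->0, L->6 (L advanced); A->plug->A->R->D->L->G->refl->A->L'->A->R'->C->plug->C
Char 7 ('C'): step: R->1, L=6; C->plug->C->R->F->L->F->refl->D->L'->G->R'->A->plug->A
Char 8 ('B'): step: R->2, L=6; B->plug->F->R->A->L->A->refl->G->L'->D->R'->D->plug->E
Char 9 ('C'): step: R->3, L=6; C->plug->C->R->C->L->C->refl->E->L'->H->R'->E->plug->D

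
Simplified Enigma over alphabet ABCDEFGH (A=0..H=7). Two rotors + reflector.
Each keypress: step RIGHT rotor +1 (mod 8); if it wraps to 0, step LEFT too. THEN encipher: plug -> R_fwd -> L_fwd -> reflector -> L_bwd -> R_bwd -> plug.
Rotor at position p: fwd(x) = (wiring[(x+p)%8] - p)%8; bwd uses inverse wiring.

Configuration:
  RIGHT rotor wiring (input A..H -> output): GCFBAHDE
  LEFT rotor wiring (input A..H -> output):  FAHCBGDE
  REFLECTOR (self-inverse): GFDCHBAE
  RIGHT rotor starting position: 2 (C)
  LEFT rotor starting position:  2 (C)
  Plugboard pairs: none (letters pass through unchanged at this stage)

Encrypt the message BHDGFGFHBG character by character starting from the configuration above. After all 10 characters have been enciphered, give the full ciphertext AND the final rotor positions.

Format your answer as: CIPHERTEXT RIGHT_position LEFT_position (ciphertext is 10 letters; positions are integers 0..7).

Char 1 ('B'): step: R->3, L=2; B->plug->B->R->F->L->C->refl->D->L'->G->R'->A->plug->A
Char 2 ('H'): step: R->4, L=2; H->plug->H->R->F->L->C->refl->D->L'->G->R'->F->plug->F
Char 3 ('D'): step: R->5, L=2; D->plug->D->R->B->L->A->refl->G->L'->H->R'->C->plug->C
Char 4 ('G'): step: R->6, L=2; G->plug->G->R->C->L->H->refl->E->L'->D->R'->F->plug->F
Char 5 ('F'): step: R->7, L=2; F->plug->F->R->B->L->A->refl->G->L'->H->R'->B->plug->B
Char 6 ('G'): step: R->0, L->3 (L advanced); G->plug->G->R->D->L->A->refl->G->L'->B->R'->D->plug->D
Char 7 ('F'): step: R->1, L=3; F->plug->F->R->C->L->D->refl->C->L'->F->R'->H->plug->H
Char 8 ('H'): step: R->2, L=3; H->plug->H->R->A->L->H->refl->E->L'->H->R'->B->plug->B
Char 9 ('B'): step: R->3, L=3; B->plug->B->R->F->L->C->refl->D->L'->C->R'->H->plug->H
Char 10 ('G'): step: R->4, L=3; G->plug->G->R->B->L->G->refl->A->L'->D->R'->B->plug->B
Final: ciphertext=AFCFBDHBHB, RIGHT=4, LEFT=3

Answer: AFCFBDHBHB 4 3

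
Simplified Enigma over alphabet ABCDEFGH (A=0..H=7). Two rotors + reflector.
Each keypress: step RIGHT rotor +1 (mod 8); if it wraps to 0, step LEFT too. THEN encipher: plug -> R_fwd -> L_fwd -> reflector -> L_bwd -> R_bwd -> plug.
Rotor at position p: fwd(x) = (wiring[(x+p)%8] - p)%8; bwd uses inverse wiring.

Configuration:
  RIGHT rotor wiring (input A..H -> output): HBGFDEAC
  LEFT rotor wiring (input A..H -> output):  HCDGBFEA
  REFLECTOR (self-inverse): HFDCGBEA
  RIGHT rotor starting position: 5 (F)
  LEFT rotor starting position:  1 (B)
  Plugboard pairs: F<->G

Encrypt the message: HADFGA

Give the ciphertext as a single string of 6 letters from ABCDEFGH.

Char 1 ('H'): step: R->6, L=1; H->plug->H->R->G->L->H->refl->A->L'->D->R'->D->plug->D
Char 2 ('A'): step: R->7, L=1; A->plug->A->R->D->L->A->refl->H->L'->G->R'->E->plug->E
Char 3 ('D'): step: R->0, L->2 (L advanced); D->plug->D->R->F->L->G->refl->E->L'->B->R'->B->plug->B
Char 4 ('F'): step: R->1, L=2; F->plug->G->R->B->L->E->refl->G->L'->F->R'->B->plug->B
Char 5 ('G'): step: R->2, L=2; G->plug->F->R->A->L->B->refl->F->L'->G->R'->E->plug->E
Char 6 ('A'): step: R->3, L=2; A->plug->A->R->C->L->H->refl->A->L'->H->R'->E->plug->E

Answer: DEBBEE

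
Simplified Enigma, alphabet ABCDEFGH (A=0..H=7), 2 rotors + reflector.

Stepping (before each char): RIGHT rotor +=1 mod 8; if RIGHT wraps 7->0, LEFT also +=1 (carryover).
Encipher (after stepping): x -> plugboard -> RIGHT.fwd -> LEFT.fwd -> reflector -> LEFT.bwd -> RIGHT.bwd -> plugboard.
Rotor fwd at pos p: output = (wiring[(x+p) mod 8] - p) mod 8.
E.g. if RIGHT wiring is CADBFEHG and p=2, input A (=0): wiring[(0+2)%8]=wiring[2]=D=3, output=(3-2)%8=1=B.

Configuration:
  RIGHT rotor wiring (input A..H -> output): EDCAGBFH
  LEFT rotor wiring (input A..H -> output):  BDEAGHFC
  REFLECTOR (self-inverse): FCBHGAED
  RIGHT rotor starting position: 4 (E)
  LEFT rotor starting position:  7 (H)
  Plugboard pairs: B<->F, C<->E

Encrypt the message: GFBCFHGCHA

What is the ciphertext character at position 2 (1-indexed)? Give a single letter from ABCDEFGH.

Char 1 ('G'): step: R->5, L=7; G->plug->G->R->D->L->F->refl->A->L'->G->R'->E->plug->C
Char 2 ('F'): step: R->6, L=7; F->plug->B->R->B->L->C->refl->B->L'->E->R'->E->plug->C

C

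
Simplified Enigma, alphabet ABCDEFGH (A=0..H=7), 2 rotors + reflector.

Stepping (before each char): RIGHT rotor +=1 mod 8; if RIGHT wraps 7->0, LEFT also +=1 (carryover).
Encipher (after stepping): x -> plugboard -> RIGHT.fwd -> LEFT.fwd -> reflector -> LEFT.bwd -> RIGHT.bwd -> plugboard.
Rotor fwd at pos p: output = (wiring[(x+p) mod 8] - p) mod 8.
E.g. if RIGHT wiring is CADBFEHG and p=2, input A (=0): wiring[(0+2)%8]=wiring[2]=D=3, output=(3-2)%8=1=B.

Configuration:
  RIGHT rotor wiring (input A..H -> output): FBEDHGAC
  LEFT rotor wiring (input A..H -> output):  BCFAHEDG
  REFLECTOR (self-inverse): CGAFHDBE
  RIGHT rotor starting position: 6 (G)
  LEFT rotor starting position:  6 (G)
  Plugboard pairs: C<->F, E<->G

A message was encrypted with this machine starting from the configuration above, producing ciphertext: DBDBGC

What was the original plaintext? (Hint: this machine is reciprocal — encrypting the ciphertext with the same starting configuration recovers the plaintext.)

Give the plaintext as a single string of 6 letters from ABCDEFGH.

Answer: HAFFAG

Derivation:
Char 1 ('D'): step: R->7, L=6; D->plug->D->R->F->L->C->refl->A->L'->B->R'->H->plug->H
Char 2 ('B'): step: R->0, L->7 (L advanced); B->plug->B->R->B->L->C->refl->A->L'->F->R'->A->plug->A
Char 3 ('D'): step: R->1, L=7; D->plug->D->R->G->L->F->refl->D->L'->C->R'->C->plug->F
Char 4 ('B'): step: R->2, L=7; B->plug->B->R->B->L->C->refl->A->L'->F->R'->C->plug->F
Char 5 ('G'): step: R->3, L=7; G->plug->E->R->H->L->E->refl->H->L'->A->R'->A->plug->A
Char 6 ('C'): step: R->4, L=7; C->plug->F->R->F->L->A->refl->C->L'->B->R'->E->plug->G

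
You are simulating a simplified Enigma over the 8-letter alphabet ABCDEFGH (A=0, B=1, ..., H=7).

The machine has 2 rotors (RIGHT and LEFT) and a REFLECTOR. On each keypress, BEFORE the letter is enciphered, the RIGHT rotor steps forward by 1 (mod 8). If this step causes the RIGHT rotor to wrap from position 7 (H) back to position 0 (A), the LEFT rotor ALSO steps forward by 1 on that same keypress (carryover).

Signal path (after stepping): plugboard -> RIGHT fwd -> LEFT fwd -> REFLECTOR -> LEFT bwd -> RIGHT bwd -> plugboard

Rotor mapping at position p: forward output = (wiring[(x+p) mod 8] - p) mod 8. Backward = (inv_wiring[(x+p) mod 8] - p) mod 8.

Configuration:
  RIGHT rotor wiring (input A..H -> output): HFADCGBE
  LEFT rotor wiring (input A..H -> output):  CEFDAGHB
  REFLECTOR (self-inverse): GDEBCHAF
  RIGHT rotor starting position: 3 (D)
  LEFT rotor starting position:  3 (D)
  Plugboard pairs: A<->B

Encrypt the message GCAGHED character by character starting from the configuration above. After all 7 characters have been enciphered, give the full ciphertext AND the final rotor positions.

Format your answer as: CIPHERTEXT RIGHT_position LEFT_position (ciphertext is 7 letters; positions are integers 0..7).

Char 1 ('G'): step: R->4, L=3; G->plug->G->R->E->L->G->refl->A->L'->A->R'->D->plug->D
Char 2 ('C'): step: R->5, L=3; C->plug->C->R->H->L->C->refl->E->L'->D->R'->F->plug->F
Char 3 ('A'): step: R->6, L=3; A->plug->B->R->G->L->B->refl->D->L'->C->R'->E->plug->E
Char 4 ('G'): step: R->7, L=3; G->plug->G->R->H->L->C->refl->E->L'->D->R'->F->plug->F
Char 5 ('H'): step: R->0, L->4 (L advanced); H->plug->H->R->E->L->G->refl->A->L'->F->R'->B->plug->A
Char 6 ('E'): step: R->1, L=4; E->plug->E->R->F->L->A->refl->G->L'->E->R'->A->plug->B
Char 7 ('D'): step: R->2, L=4; D->plug->D->R->E->L->G->refl->A->L'->F->R'->G->plug->G
Final: ciphertext=DFEFABG, RIGHT=2, LEFT=4

Answer: DFEFABG 2 4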